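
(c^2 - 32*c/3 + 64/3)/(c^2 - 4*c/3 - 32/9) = 3*(c - 8)/(3*c + 4)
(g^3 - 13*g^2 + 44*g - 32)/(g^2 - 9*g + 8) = g - 4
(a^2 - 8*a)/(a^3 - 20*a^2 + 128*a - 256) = a/(a^2 - 12*a + 32)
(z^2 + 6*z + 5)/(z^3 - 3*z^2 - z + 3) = (z + 5)/(z^2 - 4*z + 3)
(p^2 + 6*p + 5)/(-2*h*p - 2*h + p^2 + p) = (p + 5)/(-2*h + p)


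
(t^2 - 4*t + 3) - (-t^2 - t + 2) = 2*t^2 - 3*t + 1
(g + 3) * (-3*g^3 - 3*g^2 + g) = -3*g^4 - 12*g^3 - 8*g^2 + 3*g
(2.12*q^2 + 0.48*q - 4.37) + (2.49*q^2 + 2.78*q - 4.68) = 4.61*q^2 + 3.26*q - 9.05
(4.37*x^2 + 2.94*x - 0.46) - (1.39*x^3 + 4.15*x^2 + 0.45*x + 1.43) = -1.39*x^3 + 0.22*x^2 + 2.49*x - 1.89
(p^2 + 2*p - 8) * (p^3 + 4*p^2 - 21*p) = p^5 + 6*p^4 - 21*p^3 - 74*p^2 + 168*p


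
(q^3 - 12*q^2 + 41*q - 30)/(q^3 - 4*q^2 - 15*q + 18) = (q - 5)/(q + 3)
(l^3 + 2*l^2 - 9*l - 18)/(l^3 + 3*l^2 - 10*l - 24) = (l + 3)/(l + 4)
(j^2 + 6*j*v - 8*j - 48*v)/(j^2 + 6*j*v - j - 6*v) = (j - 8)/(j - 1)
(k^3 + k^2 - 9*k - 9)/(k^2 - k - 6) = (k^2 + 4*k + 3)/(k + 2)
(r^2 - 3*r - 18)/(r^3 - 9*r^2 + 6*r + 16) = (r^2 - 3*r - 18)/(r^3 - 9*r^2 + 6*r + 16)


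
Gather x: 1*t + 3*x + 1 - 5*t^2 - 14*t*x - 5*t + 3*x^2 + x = -5*t^2 - 4*t + 3*x^2 + x*(4 - 14*t) + 1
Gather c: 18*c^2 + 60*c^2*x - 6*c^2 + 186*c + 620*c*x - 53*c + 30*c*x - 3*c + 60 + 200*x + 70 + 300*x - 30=c^2*(60*x + 12) + c*(650*x + 130) + 500*x + 100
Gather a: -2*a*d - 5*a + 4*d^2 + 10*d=a*(-2*d - 5) + 4*d^2 + 10*d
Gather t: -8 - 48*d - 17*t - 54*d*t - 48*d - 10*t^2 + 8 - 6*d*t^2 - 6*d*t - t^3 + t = -96*d - t^3 + t^2*(-6*d - 10) + t*(-60*d - 16)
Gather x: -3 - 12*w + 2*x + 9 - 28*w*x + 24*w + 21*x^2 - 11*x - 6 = 12*w + 21*x^2 + x*(-28*w - 9)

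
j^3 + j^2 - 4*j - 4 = (j - 2)*(j + 1)*(j + 2)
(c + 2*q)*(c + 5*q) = c^2 + 7*c*q + 10*q^2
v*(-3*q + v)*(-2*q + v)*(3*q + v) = 18*q^3*v - 9*q^2*v^2 - 2*q*v^3 + v^4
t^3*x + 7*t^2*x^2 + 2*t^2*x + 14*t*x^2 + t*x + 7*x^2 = (t + 1)*(t + 7*x)*(t*x + x)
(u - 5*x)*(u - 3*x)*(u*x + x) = u^3*x - 8*u^2*x^2 + u^2*x + 15*u*x^3 - 8*u*x^2 + 15*x^3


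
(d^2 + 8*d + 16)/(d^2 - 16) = (d + 4)/(d - 4)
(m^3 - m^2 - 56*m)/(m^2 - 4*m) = (m^2 - m - 56)/(m - 4)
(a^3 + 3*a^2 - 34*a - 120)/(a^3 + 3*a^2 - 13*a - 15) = (a^2 - 2*a - 24)/(a^2 - 2*a - 3)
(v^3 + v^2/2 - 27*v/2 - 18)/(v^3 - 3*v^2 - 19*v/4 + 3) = 2*(v + 3)/(2*v - 1)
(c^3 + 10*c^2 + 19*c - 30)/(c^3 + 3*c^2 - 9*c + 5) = (c + 6)/(c - 1)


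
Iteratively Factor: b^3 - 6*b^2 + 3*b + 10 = (b - 2)*(b^2 - 4*b - 5) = (b - 5)*(b - 2)*(b + 1)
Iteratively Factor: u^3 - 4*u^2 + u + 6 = (u - 2)*(u^2 - 2*u - 3) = (u - 2)*(u + 1)*(u - 3)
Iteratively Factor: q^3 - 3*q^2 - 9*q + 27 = (q + 3)*(q^2 - 6*q + 9) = (q - 3)*(q + 3)*(q - 3)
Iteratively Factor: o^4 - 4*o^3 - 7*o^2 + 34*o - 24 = (o - 4)*(o^3 - 7*o + 6) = (o - 4)*(o - 1)*(o^2 + o - 6) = (o - 4)*(o - 1)*(o + 3)*(o - 2)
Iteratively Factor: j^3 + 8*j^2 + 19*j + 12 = (j + 3)*(j^2 + 5*j + 4) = (j + 1)*(j + 3)*(j + 4)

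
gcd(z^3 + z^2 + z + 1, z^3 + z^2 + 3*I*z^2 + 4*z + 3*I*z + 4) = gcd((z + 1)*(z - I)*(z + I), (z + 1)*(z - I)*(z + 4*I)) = z^2 + z*(1 - I) - I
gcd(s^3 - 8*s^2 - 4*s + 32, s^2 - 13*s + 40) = s - 8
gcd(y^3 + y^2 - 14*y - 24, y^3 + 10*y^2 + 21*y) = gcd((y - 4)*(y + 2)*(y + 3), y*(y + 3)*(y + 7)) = y + 3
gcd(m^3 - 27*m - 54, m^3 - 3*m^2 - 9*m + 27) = m + 3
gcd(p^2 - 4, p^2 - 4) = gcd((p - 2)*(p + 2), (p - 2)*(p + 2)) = p^2 - 4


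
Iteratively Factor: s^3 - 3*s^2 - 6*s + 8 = (s - 1)*(s^2 - 2*s - 8) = (s - 1)*(s + 2)*(s - 4)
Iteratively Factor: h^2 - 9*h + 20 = (h - 4)*(h - 5)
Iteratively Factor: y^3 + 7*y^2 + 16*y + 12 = (y + 2)*(y^2 + 5*y + 6) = (y + 2)*(y + 3)*(y + 2)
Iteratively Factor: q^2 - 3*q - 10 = (q + 2)*(q - 5)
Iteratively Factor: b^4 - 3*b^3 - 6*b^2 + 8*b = (b)*(b^3 - 3*b^2 - 6*b + 8) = b*(b - 4)*(b^2 + b - 2) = b*(b - 4)*(b - 1)*(b + 2)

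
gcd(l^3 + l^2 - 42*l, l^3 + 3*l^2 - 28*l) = l^2 + 7*l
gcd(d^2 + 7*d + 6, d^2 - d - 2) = d + 1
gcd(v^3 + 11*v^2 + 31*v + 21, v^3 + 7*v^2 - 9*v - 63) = v^2 + 10*v + 21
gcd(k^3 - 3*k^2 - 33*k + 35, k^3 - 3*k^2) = 1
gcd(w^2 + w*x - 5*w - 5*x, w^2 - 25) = w - 5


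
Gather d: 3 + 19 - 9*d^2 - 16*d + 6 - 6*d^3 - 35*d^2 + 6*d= -6*d^3 - 44*d^2 - 10*d + 28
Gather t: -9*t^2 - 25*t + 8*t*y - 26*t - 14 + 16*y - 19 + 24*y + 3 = -9*t^2 + t*(8*y - 51) + 40*y - 30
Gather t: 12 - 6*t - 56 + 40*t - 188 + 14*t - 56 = 48*t - 288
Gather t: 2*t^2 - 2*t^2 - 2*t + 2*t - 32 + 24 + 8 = 0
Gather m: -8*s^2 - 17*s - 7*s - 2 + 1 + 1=-8*s^2 - 24*s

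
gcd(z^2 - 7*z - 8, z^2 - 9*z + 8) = z - 8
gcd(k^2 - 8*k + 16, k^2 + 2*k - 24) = k - 4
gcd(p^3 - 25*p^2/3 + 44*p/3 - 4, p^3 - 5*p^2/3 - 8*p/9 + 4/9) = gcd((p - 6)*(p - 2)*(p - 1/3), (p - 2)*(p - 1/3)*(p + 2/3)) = p^2 - 7*p/3 + 2/3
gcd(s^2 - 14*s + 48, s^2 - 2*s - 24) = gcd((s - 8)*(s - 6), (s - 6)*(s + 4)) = s - 6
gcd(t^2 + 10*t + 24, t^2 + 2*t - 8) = t + 4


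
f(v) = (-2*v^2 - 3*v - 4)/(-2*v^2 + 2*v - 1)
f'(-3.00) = -0.07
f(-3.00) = 0.52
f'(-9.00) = -0.02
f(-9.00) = 0.77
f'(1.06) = -10.20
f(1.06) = 8.36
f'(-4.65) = -0.05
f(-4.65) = 0.62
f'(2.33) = -1.38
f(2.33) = 3.04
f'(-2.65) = -0.07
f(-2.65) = 0.50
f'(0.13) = 15.48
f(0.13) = 5.72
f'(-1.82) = -0.00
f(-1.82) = 0.46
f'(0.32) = 19.24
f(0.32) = 9.14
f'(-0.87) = 0.77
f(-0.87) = 0.68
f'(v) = (-4*v - 3)/(-2*v^2 + 2*v - 1) + (4*v - 2)*(-2*v^2 - 3*v - 4)/(-2*v^2 + 2*v - 1)^2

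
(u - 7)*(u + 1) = u^2 - 6*u - 7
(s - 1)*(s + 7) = s^2 + 6*s - 7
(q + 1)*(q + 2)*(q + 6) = q^3 + 9*q^2 + 20*q + 12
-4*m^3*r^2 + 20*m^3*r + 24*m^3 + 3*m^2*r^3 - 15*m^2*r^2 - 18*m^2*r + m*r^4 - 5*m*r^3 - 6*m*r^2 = (-m + r)*(4*m + r)*(r - 6)*(m*r + m)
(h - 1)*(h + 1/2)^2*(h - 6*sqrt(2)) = h^4 - 6*sqrt(2)*h^3 - 3*h^2/4 - h/4 + 9*sqrt(2)*h/2 + 3*sqrt(2)/2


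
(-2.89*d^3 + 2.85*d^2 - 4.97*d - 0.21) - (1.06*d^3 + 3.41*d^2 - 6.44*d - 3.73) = -3.95*d^3 - 0.56*d^2 + 1.47*d + 3.52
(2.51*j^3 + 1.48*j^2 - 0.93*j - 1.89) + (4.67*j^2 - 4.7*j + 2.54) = 2.51*j^3 + 6.15*j^2 - 5.63*j + 0.65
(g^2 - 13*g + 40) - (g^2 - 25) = 65 - 13*g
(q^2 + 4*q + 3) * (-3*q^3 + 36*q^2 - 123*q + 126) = -3*q^5 + 24*q^4 + 12*q^3 - 258*q^2 + 135*q + 378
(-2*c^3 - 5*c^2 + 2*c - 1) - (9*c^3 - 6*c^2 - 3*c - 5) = -11*c^3 + c^2 + 5*c + 4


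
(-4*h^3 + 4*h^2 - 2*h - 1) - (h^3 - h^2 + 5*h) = -5*h^3 + 5*h^2 - 7*h - 1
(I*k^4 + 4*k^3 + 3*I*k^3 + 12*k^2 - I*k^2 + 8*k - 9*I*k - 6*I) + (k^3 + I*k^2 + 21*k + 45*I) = I*k^4 + 5*k^3 + 3*I*k^3 + 12*k^2 + 29*k - 9*I*k + 39*I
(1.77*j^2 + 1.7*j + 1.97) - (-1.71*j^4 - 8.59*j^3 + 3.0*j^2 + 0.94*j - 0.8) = 1.71*j^4 + 8.59*j^3 - 1.23*j^2 + 0.76*j + 2.77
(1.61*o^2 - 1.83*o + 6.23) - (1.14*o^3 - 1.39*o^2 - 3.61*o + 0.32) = -1.14*o^3 + 3.0*o^2 + 1.78*o + 5.91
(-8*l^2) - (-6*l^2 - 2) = 2 - 2*l^2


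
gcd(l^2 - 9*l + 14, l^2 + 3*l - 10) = l - 2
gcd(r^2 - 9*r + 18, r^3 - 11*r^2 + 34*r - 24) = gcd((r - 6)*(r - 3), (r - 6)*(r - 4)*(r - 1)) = r - 6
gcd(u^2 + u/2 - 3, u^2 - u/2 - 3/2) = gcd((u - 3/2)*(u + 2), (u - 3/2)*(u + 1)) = u - 3/2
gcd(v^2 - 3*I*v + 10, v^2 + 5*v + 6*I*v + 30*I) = 1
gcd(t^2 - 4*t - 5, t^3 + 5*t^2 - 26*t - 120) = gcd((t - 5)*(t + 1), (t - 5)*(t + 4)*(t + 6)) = t - 5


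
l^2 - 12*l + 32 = (l - 8)*(l - 4)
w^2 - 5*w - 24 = (w - 8)*(w + 3)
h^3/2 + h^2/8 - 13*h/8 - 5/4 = (h/2 + 1/2)*(h - 2)*(h + 5/4)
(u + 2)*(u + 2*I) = u^2 + 2*u + 2*I*u + 4*I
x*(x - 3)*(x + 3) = x^3 - 9*x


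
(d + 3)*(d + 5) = d^2 + 8*d + 15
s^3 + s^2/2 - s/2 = s*(s - 1/2)*(s + 1)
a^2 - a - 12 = (a - 4)*(a + 3)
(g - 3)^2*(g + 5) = g^3 - g^2 - 21*g + 45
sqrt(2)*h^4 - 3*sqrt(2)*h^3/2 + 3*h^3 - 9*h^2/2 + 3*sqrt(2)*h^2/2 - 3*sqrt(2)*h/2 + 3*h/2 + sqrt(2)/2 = (h - 1)*(h - 1/2)*(h + sqrt(2))*(sqrt(2)*h + 1)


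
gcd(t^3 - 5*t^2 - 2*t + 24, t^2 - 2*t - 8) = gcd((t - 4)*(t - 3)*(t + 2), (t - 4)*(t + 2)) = t^2 - 2*t - 8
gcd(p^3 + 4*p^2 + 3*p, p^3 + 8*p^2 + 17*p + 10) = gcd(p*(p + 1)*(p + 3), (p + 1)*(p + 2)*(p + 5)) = p + 1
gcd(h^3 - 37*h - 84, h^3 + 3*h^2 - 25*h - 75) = h + 3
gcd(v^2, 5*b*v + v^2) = v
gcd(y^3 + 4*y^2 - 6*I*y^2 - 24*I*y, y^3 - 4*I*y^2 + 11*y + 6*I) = y - 6*I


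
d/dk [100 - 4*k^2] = -8*k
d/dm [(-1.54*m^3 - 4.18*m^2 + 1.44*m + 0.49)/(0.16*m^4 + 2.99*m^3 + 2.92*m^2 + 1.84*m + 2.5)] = (0.2464*m^6 + 1.3376*m^5 + 7.3102*m^4 - 14.592*m^3 - 27.8413*m^2 - 23.7616*m + 2.6984)/(0.0256*m^8 + 0.9568*m^7 + 9.8745*m^6 + 18.0504*m^5 + 20.3296*m^4 + 25.6956*m^3 + 17.9856*m^2 + 9.2*m + 6.25)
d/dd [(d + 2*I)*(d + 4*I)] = 2*d + 6*I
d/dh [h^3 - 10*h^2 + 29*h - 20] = 3*h^2 - 20*h + 29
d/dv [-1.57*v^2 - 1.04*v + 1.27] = -3.14*v - 1.04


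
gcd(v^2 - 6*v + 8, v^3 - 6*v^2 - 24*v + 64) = v - 2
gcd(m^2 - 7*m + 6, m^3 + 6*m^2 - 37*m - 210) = m - 6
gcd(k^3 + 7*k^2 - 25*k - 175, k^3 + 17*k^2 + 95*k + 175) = k^2 + 12*k + 35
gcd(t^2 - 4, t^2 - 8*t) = 1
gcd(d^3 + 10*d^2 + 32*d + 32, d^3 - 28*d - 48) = d^2 + 6*d + 8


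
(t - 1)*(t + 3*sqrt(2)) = t^2 - t + 3*sqrt(2)*t - 3*sqrt(2)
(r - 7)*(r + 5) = r^2 - 2*r - 35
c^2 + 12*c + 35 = (c + 5)*(c + 7)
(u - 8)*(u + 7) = u^2 - u - 56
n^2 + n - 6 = (n - 2)*(n + 3)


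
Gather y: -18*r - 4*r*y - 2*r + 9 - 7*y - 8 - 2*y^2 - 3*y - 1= -20*r - 2*y^2 + y*(-4*r - 10)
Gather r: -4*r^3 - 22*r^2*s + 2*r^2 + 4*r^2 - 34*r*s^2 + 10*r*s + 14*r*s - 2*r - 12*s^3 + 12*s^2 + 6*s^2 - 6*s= -4*r^3 + r^2*(6 - 22*s) + r*(-34*s^2 + 24*s - 2) - 12*s^3 + 18*s^2 - 6*s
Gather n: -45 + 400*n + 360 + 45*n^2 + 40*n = 45*n^2 + 440*n + 315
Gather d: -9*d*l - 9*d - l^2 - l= d*(-9*l - 9) - l^2 - l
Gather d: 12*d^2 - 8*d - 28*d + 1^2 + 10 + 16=12*d^2 - 36*d + 27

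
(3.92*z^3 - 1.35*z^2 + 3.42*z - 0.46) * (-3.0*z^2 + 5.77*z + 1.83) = -11.76*z^5 + 26.6684*z^4 - 10.8759*z^3 + 18.6429*z^2 + 3.6044*z - 0.8418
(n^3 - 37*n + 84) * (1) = n^3 - 37*n + 84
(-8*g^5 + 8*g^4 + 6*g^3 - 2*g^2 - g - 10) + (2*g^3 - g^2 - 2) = -8*g^5 + 8*g^4 + 8*g^3 - 3*g^2 - g - 12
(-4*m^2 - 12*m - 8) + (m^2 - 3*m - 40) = -3*m^2 - 15*m - 48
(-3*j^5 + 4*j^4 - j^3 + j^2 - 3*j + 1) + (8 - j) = -3*j^5 + 4*j^4 - j^3 + j^2 - 4*j + 9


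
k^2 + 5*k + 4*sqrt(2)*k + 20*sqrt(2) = (k + 5)*(k + 4*sqrt(2))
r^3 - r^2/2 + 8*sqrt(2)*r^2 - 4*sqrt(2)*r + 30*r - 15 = (r - 1/2)*(r + 3*sqrt(2))*(r + 5*sqrt(2))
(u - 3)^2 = u^2 - 6*u + 9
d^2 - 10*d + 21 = (d - 7)*(d - 3)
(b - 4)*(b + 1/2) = b^2 - 7*b/2 - 2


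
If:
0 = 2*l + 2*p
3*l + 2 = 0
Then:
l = -2/3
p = 2/3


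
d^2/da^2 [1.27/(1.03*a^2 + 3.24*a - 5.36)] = (-2.694686*a^2 - 8.476488*a + 1.27*(2.06*a + 3.24)*(4.12*a + 6.48) + 14.022832)/(1.03*a^2 + 3.24*a - 5.36)^3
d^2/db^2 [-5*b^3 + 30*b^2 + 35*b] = 60 - 30*b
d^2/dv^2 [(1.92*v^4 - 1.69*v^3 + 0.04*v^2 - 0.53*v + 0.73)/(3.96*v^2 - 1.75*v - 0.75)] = (60.217344*v^6 - 79.8336*v^5 + 1.0656*v^4 + 3.86205399999999*v^3 + 69.049458*v^2 - 45.50175*v + 10.2437)/(62.099136*v^6 - 82.3284*v^5 + 1.0989*v^4 + 25.825625*v^3 - 0.208125*v^2 - 2.953125*v - 0.421875)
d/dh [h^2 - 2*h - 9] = 2*h - 2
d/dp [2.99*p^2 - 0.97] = 5.98*p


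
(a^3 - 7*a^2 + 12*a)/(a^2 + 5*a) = (a^2 - 7*a + 12)/(a + 5)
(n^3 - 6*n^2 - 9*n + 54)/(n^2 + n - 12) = (n^2 - 3*n - 18)/(n + 4)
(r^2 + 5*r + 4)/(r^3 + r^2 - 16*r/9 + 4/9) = 9*(r^2 + 5*r + 4)/(9*r^3 + 9*r^2 - 16*r + 4)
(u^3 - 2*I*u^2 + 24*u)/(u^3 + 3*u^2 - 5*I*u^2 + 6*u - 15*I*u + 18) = u*(u + 4*I)/(u^2 + u*(3 + I) + 3*I)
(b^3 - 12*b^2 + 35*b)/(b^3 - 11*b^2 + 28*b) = (b - 5)/(b - 4)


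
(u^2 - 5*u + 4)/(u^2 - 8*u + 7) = (u - 4)/(u - 7)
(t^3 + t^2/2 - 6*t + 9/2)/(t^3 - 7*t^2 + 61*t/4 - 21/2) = 2*(t^2 + 2*t - 3)/(2*t^2 - 11*t + 14)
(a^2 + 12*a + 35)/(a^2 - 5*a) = (a^2 + 12*a + 35)/(a*(a - 5))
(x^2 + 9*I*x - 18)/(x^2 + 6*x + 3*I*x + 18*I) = (x + 6*I)/(x + 6)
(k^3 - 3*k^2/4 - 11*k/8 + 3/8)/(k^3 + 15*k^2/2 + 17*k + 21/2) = (8*k^2 - 14*k + 3)/(4*(2*k^2 + 13*k + 21))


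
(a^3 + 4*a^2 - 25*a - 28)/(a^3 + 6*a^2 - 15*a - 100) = (a^2 + 8*a + 7)/(a^2 + 10*a + 25)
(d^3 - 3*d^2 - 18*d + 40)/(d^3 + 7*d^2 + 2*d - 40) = (d - 5)/(d + 5)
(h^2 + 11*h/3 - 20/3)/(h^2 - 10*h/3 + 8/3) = (h + 5)/(h - 2)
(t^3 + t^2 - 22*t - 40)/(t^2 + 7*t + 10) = (t^2 - t - 20)/(t + 5)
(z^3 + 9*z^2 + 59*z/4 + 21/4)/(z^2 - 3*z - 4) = (4*z^3 + 36*z^2 + 59*z + 21)/(4*(z^2 - 3*z - 4))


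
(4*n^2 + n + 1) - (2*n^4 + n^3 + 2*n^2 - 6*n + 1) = -2*n^4 - n^3 + 2*n^2 + 7*n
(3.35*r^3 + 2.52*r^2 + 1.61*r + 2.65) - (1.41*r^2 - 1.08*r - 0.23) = 3.35*r^3 + 1.11*r^2 + 2.69*r + 2.88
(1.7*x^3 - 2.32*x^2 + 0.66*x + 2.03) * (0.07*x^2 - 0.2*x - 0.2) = 0.119*x^5 - 0.5024*x^4 + 0.1702*x^3 + 0.4741*x^2 - 0.538*x - 0.406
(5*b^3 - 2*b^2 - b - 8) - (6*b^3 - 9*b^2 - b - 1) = -b^3 + 7*b^2 - 7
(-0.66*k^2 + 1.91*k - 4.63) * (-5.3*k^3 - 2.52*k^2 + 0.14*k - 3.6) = 3.498*k^5 - 8.4598*k^4 + 19.6334*k^3 + 14.311*k^2 - 7.5242*k + 16.668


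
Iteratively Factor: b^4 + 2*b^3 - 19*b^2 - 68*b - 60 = (b + 2)*(b^3 - 19*b - 30) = (b + 2)*(b + 3)*(b^2 - 3*b - 10) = (b - 5)*(b + 2)*(b + 3)*(b + 2)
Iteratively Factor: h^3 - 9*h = (h + 3)*(h^2 - 3*h) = (h - 3)*(h + 3)*(h)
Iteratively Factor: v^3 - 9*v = (v)*(v^2 - 9) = v*(v + 3)*(v - 3)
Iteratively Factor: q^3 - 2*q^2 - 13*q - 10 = (q + 1)*(q^2 - 3*q - 10) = (q + 1)*(q + 2)*(q - 5)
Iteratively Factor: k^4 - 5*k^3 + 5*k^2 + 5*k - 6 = (k - 2)*(k^3 - 3*k^2 - k + 3) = (k - 2)*(k - 1)*(k^2 - 2*k - 3) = (k - 2)*(k - 1)*(k + 1)*(k - 3)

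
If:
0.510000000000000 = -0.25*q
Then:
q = -2.04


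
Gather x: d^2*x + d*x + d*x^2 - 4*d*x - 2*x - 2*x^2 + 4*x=x^2*(d - 2) + x*(d^2 - 3*d + 2)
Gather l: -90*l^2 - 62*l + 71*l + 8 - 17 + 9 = -90*l^2 + 9*l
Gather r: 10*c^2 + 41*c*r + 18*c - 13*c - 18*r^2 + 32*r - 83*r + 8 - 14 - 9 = 10*c^2 + 5*c - 18*r^2 + r*(41*c - 51) - 15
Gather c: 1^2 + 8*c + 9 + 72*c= 80*c + 10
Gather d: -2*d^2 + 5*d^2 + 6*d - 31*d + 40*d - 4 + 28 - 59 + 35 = 3*d^2 + 15*d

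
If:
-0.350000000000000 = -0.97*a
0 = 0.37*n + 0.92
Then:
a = 0.36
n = -2.49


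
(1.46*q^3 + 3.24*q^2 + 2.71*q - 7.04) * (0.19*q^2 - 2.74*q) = 0.2774*q^5 - 3.3848*q^4 - 8.3627*q^3 - 8.763*q^2 + 19.2896*q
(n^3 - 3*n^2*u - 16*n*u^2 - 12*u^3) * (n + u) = n^4 - 2*n^3*u - 19*n^2*u^2 - 28*n*u^3 - 12*u^4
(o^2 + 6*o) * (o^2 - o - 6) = o^4 + 5*o^3 - 12*o^2 - 36*o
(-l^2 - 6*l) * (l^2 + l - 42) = -l^4 - 7*l^3 + 36*l^2 + 252*l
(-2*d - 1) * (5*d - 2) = -10*d^2 - d + 2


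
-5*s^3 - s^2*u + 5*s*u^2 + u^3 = (-s + u)*(s + u)*(5*s + u)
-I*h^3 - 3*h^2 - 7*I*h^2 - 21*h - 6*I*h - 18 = (h + 6)*(h - 3*I)*(-I*h - I)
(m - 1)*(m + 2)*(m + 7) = m^3 + 8*m^2 + 5*m - 14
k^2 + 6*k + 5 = (k + 1)*(k + 5)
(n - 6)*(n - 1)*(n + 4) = n^3 - 3*n^2 - 22*n + 24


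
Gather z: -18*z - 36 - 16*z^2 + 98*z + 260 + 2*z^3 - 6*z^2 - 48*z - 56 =2*z^3 - 22*z^2 + 32*z + 168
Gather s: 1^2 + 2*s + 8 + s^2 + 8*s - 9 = s^2 + 10*s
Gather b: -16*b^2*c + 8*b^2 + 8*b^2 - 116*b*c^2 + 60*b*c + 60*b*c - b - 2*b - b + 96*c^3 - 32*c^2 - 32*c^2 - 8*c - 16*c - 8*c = b^2*(16 - 16*c) + b*(-116*c^2 + 120*c - 4) + 96*c^3 - 64*c^2 - 32*c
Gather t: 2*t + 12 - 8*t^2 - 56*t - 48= -8*t^2 - 54*t - 36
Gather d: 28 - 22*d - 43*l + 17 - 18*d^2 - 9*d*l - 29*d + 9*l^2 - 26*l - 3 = -18*d^2 + d*(-9*l - 51) + 9*l^2 - 69*l + 42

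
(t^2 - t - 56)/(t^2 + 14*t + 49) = (t - 8)/(t + 7)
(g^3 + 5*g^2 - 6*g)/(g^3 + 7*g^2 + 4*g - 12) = g/(g + 2)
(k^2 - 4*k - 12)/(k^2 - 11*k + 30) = (k + 2)/(k - 5)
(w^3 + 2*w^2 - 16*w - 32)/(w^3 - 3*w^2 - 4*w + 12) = (w^2 - 16)/(w^2 - 5*w + 6)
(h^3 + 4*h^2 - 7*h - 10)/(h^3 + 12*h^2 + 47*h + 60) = (h^2 - h - 2)/(h^2 + 7*h + 12)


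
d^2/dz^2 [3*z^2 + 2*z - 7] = 6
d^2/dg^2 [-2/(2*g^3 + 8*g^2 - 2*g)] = 2*(g*(3*g + 4)*(g^2 + 4*g - 1) - (3*g^2 + 8*g - 1)^2)/(g^3*(g^2 + 4*g - 1)^3)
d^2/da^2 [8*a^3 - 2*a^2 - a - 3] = 48*a - 4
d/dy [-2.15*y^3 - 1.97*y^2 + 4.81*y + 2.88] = -6.45*y^2 - 3.94*y + 4.81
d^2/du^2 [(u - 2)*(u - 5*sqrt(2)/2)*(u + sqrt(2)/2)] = 6*u - 4*sqrt(2) - 4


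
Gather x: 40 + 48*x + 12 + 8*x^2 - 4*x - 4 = 8*x^2 + 44*x + 48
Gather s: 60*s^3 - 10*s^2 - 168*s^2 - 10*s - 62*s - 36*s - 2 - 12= 60*s^3 - 178*s^2 - 108*s - 14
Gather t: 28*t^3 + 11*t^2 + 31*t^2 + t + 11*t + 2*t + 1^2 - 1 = 28*t^3 + 42*t^2 + 14*t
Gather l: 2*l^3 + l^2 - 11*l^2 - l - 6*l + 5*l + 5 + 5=2*l^3 - 10*l^2 - 2*l + 10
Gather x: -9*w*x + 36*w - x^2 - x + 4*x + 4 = 36*w - x^2 + x*(3 - 9*w) + 4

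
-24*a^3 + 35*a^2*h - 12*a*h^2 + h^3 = (-8*a + h)*(-3*a + h)*(-a + h)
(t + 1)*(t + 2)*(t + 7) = t^3 + 10*t^2 + 23*t + 14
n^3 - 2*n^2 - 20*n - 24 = (n - 6)*(n + 2)^2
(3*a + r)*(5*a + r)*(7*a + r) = 105*a^3 + 71*a^2*r + 15*a*r^2 + r^3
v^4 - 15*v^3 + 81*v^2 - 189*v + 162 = (v - 6)*(v - 3)^3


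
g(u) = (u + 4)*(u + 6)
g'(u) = 2*u + 10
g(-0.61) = 18.27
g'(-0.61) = 8.78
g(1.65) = 43.22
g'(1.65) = 13.30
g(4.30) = 85.49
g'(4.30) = 18.60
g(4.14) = 82.54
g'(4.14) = 18.28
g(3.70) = 74.69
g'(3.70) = 17.40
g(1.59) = 42.43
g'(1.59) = 13.18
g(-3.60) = 0.96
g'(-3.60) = 2.80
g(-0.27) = 21.37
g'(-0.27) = 9.46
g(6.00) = 120.00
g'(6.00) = 22.00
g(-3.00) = 3.00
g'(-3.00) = 4.00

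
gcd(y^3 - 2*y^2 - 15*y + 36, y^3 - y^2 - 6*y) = y - 3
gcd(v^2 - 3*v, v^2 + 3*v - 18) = v - 3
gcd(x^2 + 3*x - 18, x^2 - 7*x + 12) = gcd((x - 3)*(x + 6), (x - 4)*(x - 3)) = x - 3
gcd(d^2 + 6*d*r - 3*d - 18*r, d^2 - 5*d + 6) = d - 3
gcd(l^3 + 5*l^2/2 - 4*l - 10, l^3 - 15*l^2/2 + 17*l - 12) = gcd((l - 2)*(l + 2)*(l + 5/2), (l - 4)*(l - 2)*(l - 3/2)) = l - 2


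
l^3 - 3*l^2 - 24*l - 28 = (l - 7)*(l + 2)^2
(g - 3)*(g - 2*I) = g^2 - 3*g - 2*I*g + 6*I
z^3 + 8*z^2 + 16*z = z*(z + 4)^2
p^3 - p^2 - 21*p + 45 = (p - 3)^2*(p + 5)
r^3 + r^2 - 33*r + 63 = (r - 3)^2*(r + 7)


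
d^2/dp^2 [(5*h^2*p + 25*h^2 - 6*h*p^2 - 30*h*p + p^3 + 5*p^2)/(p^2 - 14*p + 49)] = 2*(5*h^2*p + 145*h^2 - 114*h*p - 714*h + 217*p + 245)/(p^4 - 28*p^3 + 294*p^2 - 1372*p + 2401)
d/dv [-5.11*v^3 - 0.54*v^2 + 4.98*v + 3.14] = -15.33*v^2 - 1.08*v + 4.98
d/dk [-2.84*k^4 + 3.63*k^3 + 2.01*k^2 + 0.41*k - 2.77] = -11.36*k^3 + 10.89*k^2 + 4.02*k + 0.41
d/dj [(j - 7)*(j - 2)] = 2*j - 9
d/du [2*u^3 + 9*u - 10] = 6*u^2 + 9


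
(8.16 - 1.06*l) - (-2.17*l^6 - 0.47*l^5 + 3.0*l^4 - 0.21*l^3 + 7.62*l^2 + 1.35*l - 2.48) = 2.17*l^6 + 0.47*l^5 - 3.0*l^4 + 0.21*l^3 - 7.62*l^2 - 2.41*l + 10.64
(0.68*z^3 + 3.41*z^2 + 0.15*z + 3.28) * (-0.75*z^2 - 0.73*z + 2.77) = -0.51*z^5 - 3.0539*z^4 - 0.7182*z^3 + 6.8762*z^2 - 1.9789*z + 9.0856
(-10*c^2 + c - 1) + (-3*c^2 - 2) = -13*c^2 + c - 3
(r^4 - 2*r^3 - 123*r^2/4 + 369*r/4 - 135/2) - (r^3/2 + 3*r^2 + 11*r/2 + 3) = r^4 - 5*r^3/2 - 135*r^2/4 + 347*r/4 - 141/2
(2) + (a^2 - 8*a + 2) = a^2 - 8*a + 4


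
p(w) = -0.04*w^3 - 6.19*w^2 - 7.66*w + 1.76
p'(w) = -0.12*w^2 - 12.38*w - 7.66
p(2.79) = -68.66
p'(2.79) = -43.13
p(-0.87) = 3.77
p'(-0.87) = 3.02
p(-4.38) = -80.08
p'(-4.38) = 44.26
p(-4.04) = -65.69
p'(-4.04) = 40.40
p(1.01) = -12.33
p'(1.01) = -20.29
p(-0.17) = 2.88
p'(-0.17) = -5.56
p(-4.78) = -98.69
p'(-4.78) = 48.77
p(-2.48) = -16.70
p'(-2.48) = 22.30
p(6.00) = -275.68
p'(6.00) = -86.26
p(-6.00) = -166.48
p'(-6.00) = 62.30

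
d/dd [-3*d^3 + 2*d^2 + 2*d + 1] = -9*d^2 + 4*d + 2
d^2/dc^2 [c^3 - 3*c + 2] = 6*c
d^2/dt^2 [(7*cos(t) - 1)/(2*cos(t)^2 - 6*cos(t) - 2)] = (63*sin(t)^4*cos(t) + 17*sin(t)^4 - 6*sin(t)^2 - 103*cos(t)/4 + 93*cos(3*t)/4 - 7*cos(5*t)/2 + 51)/(2*(sin(t)^2 + 3*cos(t))^3)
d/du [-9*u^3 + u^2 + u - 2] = -27*u^2 + 2*u + 1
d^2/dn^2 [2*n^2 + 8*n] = 4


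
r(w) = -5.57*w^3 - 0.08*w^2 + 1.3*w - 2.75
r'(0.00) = 1.30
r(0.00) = -2.75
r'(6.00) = -601.22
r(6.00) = -1200.95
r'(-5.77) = -554.10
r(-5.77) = 1057.08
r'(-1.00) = -15.25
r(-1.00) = 1.44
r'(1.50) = -36.54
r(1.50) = -19.78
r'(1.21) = -23.36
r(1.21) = -11.16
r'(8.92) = -1329.68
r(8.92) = -3950.73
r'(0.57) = -4.22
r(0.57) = -3.07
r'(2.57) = -109.48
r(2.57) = -94.49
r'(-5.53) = -508.82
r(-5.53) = 929.57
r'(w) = -16.71*w^2 - 0.16*w + 1.3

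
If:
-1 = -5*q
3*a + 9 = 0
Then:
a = -3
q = 1/5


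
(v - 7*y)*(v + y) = v^2 - 6*v*y - 7*y^2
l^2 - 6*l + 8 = (l - 4)*(l - 2)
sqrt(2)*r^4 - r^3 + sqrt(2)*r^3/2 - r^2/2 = r^2*(r - sqrt(2)/2)*(sqrt(2)*r + sqrt(2)/2)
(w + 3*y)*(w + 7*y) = w^2 + 10*w*y + 21*y^2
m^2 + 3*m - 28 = (m - 4)*(m + 7)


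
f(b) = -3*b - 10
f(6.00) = -28.00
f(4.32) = -22.96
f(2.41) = -17.23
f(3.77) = -21.31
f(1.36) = -14.08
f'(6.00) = -3.00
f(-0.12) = -9.64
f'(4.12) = -3.00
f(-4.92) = 4.76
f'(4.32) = -3.00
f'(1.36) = -3.00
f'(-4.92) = -3.00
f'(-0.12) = -3.00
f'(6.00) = -3.00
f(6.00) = -28.00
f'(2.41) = -3.00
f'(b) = -3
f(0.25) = -10.75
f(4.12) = -22.36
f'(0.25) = -3.00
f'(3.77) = -3.00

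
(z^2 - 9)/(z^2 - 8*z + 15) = (z + 3)/(z - 5)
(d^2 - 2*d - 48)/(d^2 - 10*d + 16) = (d + 6)/(d - 2)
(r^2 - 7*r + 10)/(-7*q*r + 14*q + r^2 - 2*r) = (5 - r)/(7*q - r)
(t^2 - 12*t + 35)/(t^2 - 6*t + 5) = (t - 7)/(t - 1)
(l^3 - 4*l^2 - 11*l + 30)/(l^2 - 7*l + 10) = l + 3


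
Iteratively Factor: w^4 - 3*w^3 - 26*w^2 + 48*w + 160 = (w - 5)*(w^3 + 2*w^2 - 16*w - 32) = (w - 5)*(w + 4)*(w^2 - 2*w - 8) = (w - 5)*(w + 2)*(w + 4)*(w - 4)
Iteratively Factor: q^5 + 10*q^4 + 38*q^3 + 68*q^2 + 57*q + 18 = (q + 1)*(q^4 + 9*q^3 + 29*q^2 + 39*q + 18) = (q + 1)*(q + 3)*(q^3 + 6*q^2 + 11*q + 6) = (q + 1)^2*(q + 3)*(q^2 + 5*q + 6) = (q + 1)^2*(q + 2)*(q + 3)*(q + 3)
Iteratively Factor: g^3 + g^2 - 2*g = (g - 1)*(g^2 + 2*g) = (g - 1)*(g + 2)*(g)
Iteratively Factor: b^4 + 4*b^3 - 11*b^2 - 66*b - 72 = (b + 2)*(b^3 + 2*b^2 - 15*b - 36) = (b + 2)*(b + 3)*(b^2 - b - 12) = (b - 4)*(b + 2)*(b + 3)*(b + 3)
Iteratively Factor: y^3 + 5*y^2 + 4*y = (y)*(y^2 + 5*y + 4) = y*(y + 1)*(y + 4)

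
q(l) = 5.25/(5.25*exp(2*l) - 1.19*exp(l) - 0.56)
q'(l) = 5.25*(-10.5*exp(2*l) + 1.19*exp(l))/(5.25*exp(2*l) - 1.19*exp(l) - 0.56)^2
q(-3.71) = -8.96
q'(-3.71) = 0.35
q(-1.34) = -10.26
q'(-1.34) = -8.19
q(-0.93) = -24.74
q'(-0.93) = -135.79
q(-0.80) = -151.10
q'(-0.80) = -6893.95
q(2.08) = 0.02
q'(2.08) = -0.03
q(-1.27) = -10.93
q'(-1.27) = -11.25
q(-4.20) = -9.10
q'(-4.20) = 0.24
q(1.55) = 0.05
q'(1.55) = -0.10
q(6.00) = 0.00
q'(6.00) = 0.00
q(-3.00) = -8.66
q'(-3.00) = 0.47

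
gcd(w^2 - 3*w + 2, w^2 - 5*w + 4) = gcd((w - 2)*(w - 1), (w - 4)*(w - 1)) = w - 1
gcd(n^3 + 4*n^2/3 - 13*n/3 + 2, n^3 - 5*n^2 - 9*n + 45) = n + 3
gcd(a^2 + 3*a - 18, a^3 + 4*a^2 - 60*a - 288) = a + 6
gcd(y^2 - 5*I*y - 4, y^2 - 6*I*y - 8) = y - 4*I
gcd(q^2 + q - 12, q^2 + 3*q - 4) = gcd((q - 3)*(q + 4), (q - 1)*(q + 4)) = q + 4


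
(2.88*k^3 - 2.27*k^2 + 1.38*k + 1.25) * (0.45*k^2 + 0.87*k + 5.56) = 1.296*k^5 + 1.4841*k^4 + 14.6589*k^3 - 10.8581*k^2 + 8.7603*k + 6.95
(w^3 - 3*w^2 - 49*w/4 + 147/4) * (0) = 0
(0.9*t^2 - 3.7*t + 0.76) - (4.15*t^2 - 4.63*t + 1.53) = -3.25*t^2 + 0.93*t - 0.77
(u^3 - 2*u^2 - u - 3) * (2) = 2*u^3 - 4*u^2 - 2*u - 6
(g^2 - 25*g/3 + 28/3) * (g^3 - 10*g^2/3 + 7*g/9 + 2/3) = g^5 - 35*g^4/3 + 341*g^3/9 - 997*g^2/27 + 46*g/27 + 56/9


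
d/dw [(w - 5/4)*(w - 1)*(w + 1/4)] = 3*w^2 - 4*w + 11/16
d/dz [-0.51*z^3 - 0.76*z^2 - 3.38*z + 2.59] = -1.53*z^2 - 1.52*z - 3.38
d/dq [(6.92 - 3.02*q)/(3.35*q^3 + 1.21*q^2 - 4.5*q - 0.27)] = (20.234*q^3 - 65.8918*q^2 - 16.7464*q + 31.9554)/(11.2225*q^6 + 8.107*q^5 - 28.6859*q^4 - 12.699*q^3 + 19.5966*q^2 + 2.43*q + 0.0729)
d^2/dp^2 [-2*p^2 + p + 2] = -4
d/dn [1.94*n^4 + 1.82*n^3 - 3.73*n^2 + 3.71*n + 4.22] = 7.76*n^3 + 5.46*n^2 - 7.46*n + 3.71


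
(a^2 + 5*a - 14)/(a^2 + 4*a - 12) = (a + 7)/(a + 6)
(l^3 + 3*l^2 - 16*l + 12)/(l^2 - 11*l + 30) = (l^3 + 3*l^2 - 16*l + 12)/(l^2 - 11*l + 30)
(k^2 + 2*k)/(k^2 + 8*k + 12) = k/(k + 6)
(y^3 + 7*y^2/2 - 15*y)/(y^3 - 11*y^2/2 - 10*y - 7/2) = y*(-2*y^2 - 7*y + 30)/(-2*y^3 + 11*y^2 + 20*y + 7)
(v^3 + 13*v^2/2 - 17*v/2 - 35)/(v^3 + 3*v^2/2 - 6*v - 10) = (v + 7)/(v + 2)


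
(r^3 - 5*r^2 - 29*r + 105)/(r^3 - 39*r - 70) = (r - 3)/(r + 2)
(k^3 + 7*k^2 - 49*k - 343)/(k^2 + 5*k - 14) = (k^2 - 49)/(k - 2)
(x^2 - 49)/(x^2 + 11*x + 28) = (x - 7)/(x + 4)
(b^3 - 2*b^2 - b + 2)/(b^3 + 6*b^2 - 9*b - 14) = (b - 1)/(b + 7)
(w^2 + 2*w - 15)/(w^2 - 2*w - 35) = (w - 3)/(w - 7)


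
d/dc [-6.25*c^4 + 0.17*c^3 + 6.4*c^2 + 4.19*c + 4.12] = -25.0*c^3 + 0.51*c^2 + 12.8*c + 4.19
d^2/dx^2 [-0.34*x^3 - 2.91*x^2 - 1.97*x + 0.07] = -2.04*x - 5.82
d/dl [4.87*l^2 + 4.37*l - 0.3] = 9.74*l + 4.37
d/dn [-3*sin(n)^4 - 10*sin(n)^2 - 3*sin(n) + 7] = (-29*sin(n) + 3*sin(3*n) - 3)*cos(n)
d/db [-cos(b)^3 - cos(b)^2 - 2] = (3*cos(b) + 2)*sin(b)*cos(b)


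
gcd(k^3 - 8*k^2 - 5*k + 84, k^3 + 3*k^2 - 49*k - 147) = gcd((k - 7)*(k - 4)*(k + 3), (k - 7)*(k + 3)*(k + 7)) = k^2 - 4*k - 21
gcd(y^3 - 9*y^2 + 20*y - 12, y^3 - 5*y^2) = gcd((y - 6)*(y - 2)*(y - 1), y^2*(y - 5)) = 1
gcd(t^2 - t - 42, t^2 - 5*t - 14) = t - 7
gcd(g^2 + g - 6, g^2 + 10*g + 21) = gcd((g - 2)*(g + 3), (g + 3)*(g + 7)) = g + 3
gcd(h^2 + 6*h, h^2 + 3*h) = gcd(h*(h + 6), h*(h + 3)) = h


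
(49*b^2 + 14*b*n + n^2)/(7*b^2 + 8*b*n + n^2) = (7*b + n)/(b + n)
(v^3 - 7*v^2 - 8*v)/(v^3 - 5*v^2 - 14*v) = (-v^2 + 7*v + 8)/(-v^2 + 5*v + 14)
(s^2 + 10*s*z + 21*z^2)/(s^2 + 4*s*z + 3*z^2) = (s + 7*z)/(s + z)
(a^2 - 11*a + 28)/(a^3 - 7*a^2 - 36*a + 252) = (a - 4)/(a^2 - 36)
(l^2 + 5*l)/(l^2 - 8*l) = (l + 5)/(l - 8)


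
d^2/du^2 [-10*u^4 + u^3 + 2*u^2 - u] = -120*u^2 + 6*u + 4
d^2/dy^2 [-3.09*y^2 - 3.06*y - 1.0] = -6.18000000000000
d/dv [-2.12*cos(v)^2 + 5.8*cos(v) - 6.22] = (4.24*cos(v) - 5.8)*sin(v)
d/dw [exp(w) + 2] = exp(w)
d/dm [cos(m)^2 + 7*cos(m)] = -(2*cos(m) + 7)*sin(m)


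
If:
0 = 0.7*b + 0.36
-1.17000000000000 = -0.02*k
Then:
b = -0.51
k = 58.50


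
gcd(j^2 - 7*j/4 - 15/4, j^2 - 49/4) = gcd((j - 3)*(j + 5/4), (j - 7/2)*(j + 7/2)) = 1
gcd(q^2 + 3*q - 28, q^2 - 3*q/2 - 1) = 1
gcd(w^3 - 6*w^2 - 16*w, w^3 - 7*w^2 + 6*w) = w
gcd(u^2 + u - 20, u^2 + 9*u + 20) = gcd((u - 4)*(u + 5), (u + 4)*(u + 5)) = u + 5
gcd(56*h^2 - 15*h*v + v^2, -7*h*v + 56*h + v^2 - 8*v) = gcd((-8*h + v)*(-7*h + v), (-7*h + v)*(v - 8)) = -7*h + v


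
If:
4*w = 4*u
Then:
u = w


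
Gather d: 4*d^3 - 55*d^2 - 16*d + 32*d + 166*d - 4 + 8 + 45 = 4*d^3 - 55*d^2 + 182*d + 49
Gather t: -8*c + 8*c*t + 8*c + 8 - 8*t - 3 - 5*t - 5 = t*(8*c - 13)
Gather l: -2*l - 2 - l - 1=-3*l - 3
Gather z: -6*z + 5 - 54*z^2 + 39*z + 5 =-54*z^2 + 33*z + 10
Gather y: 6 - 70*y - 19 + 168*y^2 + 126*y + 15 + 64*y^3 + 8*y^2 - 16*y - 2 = 64*y^3 + 176*y^2 + 40*y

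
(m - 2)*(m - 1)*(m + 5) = m^3 + 2*m^2 - 13*m + 10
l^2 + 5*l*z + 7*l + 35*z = (l + 7)*(l + 5*z)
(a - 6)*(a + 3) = a^2 - 3*a - 18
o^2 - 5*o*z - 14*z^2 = (o - 7*z)*(o + 2*z)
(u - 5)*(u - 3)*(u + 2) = u^3 - 6*u^2 - u + 30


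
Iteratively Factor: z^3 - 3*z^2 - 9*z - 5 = (z - 5)*(z^2 + 2*z + 1) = (z - 5)*(z + 1)*(z + 1)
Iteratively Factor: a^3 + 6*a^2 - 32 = (a + 4)*(a^2 + 2*a - 8) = (a + 4)^2*(a - 2)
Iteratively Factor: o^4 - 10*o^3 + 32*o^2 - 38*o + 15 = (o - 3)*(o^3 - 7*o^2 + 11*o - 5) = (o - 3)*(o - 1)*(o^2 - 6*o + 5) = (o - 5)*(o - 3)*(o - 1)*(o - 1)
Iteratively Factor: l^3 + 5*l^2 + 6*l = (l + 2)*(l^2 + 3*l) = l*(l + 2)*(l + 3)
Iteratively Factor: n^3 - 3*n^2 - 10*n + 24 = (n - 4)*(n^2 + n - 6) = (n - 4)*(n - 2)*(n + 3)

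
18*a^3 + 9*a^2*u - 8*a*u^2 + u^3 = (-6*a + u)*(-3*a + u)*(a + u)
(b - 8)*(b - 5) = b^2 - 13*b + 40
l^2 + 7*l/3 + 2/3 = (l + 1/3)*(l + 2)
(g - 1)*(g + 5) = g^2 + 4*g - 5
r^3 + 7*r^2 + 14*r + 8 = (r + 1)*(r + 2)*(r + 4)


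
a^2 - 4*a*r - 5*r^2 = (a - 5*r)*(a + r)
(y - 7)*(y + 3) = y^2 - 4*y - 21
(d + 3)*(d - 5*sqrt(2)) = d^2 - 5*sqrt(2)*d + 3*d - 15*sqrt(2)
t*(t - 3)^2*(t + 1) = t^4 - 5*t^3 + 3*t^2 + 9*t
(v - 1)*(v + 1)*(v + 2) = v^3 + 2*v^2 - v - 2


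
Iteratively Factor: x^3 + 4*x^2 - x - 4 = (x - 1)*(x^2 + 5*x + 4) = (x - 1)*(x + 1)*(x + 4)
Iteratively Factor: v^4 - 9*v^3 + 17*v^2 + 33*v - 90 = (v - 3)*(v^3 - 6*v^2 - v + 30) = (v - 3)^2*(v^2 - 3*v - 10) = (v - 3)^2*(v + 2)*(v - 5)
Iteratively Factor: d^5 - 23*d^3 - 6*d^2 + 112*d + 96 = (d - 4)*(d^4 + 4*d^3 - 7*d^2 - 34*d - 24) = (d - 4)*(d + 4)*(d^3 - 7*d - 6) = (d - 4)*(d - 3)*(d + 4)*(d^2 + 3*d + 2) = (d - 4)*(d - 3)*(d + 1)*(d + 4)*(d + 2)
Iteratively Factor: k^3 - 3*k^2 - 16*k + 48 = (k - 3)*(k^2 - 16) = (k - 4)*(k - 3)*(k + 4)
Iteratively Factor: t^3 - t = (t + 1)*(t^2 - t) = (t - 1)*(t + 1)*(t)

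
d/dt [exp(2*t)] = 2*exp(2*t)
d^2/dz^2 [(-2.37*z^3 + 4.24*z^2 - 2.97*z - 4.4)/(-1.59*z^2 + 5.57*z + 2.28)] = (7.105427357601e-15*z^5 + 104.156964*z^3 + 155.105064*z^2 - 95.284008*z + 185.402824)/(4.019679*z^6 - 42.244551*z^5 + 130.696569*z^4 - 51.654509*z^3 - 187.413948*z^2 - 86.865264*z - 11.852352)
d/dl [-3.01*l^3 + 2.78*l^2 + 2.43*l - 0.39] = -9.03*l^2 + 5.56*l + 2.43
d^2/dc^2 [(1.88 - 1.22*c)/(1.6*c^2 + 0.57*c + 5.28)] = (-(1.22*c - 1.88)*(3.2*c + 0.57)*(6.4*c + 1.14) + (11.712*c - 4.6252)*(1.6*c^2 + 0.57*c + 5.28))/(1.6*c^2 + 0.57*c + 5.28)^3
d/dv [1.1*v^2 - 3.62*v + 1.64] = 2.2*v - 3.62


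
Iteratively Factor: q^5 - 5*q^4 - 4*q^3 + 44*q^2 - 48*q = (q - 4)*(q^4 - q^3 - 8*q^2 + 12*q) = (q - 4)*(q + 3)*(q^3 - 4*q^2 + 4*q) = (q - 4)*(q - 2)*(q + 3)*(q^2 - 2*q) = (q - 4)*(q - 2)^2*(q + 3)*(q)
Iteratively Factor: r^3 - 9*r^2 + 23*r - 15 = (r - 3)*(r^2 - 6*r + 5) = (r - 3)*(r - 1)*(r - 5)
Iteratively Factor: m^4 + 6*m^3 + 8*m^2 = (m + 2)*(m^3 + 4*m^2) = (m + 2)*(m + 4)*(m^2) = m*(m + 2)*(m + 4)*(m)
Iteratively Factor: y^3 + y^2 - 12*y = (y + 4)*(y^2 - 3*y) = (y - 3)*(y + 4)*(y)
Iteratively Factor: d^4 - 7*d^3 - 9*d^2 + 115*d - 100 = (d + 4)*(d^3 - 11*d^2 + 35*d - 25) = (d - 5)*(d + 4)*(d^2 - 6*d + 5) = (d - 5)^2*(d + 4)*(d - 1)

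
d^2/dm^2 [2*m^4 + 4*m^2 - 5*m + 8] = 24*m^2 + 8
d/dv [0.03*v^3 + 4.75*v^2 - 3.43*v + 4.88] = 0.09*v^2 + 9.5*v - 3.43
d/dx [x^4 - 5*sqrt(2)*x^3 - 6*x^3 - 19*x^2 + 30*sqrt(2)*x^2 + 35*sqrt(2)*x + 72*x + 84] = 4*x^3 - 15*sqrt(2)*x^2 - 18*x^2 - 38*x + 60*sqrt(2)*x + 35*sqrt(2) + 72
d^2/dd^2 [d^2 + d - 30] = 2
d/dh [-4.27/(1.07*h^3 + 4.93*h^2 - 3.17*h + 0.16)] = (13.7067*h^2 + 42.1022*h - 13.5359)/(1.07*h^3 + 4.93*h^2 - 3.17*h + 0.16)^2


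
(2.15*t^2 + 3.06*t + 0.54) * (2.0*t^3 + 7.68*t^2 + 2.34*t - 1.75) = 4.3*t^5 + 22.632*t^4 + 29.6118*t^3 + 7.5451*t^2 - 4.0914*t - 0.945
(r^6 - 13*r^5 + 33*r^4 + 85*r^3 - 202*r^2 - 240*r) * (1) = r^6 - 13*r^5 + 33*r^4 + 85*r^3 - 202*r^2 - 240*r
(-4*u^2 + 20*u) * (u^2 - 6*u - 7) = -4*u^4 + 44*u^3 - 92*u^2 - 140*u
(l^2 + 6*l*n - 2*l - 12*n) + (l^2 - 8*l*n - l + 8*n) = 2*l^2 - 2*l*n - 3*l - 4*n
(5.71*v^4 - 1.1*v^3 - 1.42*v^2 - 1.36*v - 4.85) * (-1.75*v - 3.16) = -9.9925*v^5 - 16.1186*v^4 + 5.961*v^3 + 6.8672*v^2 + 12.7851*v + 15.326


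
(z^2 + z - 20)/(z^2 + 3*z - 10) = (z - 4)/(z - 2)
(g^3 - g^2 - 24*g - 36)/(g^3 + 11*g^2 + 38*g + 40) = (g^2 - 3*g - 18)/(g^2 + 9*g + 20)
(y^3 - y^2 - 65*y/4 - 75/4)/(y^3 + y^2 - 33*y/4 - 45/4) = (y - 5)/(y - 3)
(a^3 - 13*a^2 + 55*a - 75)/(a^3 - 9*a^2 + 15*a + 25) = (a - 3)/(a + 1)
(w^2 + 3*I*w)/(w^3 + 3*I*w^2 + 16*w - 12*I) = w*(w + 3*I)/(w^3 + 3*I*w^2 + 16*w - 12*I)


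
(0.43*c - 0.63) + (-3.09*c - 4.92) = -2.66*c - 5.55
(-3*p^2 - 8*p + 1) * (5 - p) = 3*p^3 - 7*p^2 - 41*p + 5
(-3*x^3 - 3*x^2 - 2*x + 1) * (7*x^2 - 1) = -21*x^5 - 21*x^4 - 11*x^3 + 10*x^2 + 2*x - 1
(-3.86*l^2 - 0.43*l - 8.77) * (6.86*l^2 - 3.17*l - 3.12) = -26.4796*l^4 + 9.2864*l^3 - 46.7559*l^2 + 29.1425*l + 27.3624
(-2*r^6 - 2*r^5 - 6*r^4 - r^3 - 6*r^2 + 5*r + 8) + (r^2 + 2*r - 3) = -2*r^6 - 2*r^5 - 6*r^4 - r^3 - 5*r^2 + 7*r + 5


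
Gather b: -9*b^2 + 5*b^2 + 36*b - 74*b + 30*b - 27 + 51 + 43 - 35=-4*b^2 - 8*b + 32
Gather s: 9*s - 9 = 9*s - 9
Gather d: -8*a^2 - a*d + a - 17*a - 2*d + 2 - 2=-8*a^2 - 16*a + d*(-a - 2)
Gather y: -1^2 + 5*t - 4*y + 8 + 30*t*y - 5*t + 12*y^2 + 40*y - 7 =12*y^2 + y*(30*t + 36)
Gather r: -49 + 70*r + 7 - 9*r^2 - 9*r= -9*r^2 + 61*r - 42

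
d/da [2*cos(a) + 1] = -2*sin(a)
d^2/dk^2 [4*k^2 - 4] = 8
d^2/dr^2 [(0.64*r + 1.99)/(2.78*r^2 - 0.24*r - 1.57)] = ((-10.6752*r - 10.7572)*(-2.78*r^2 + 0.24*r + 1.57) - (0.64*r + 1.99)*(5.56*r - 0.24)*(11.12*r - 0.48))/(-2.78*r^2 + 0.24*r + 1.57)^3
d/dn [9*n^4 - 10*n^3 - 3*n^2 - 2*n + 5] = 36*n^3 - 30*n^2 - 6*n - 2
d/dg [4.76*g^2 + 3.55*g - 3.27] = 9.52*g + 3.55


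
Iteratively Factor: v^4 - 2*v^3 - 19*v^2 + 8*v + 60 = (v + 3)*(v^3 - 5*v^2 - 4*v + 20) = (v + 2)*(v + 3)*(v^2 - 7*v + 10) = (v - 2)*(v + 2)*(v + 3)*(v - 5)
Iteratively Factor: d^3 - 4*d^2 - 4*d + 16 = (d - 2)*(d^2 - 2*d - 8) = (d - 4)*(d - 2)*(d + 2)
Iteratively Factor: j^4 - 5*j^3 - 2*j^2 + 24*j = (j - 3)*(j^3 - 2*j^2 - 8*j) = (j - 3)*(j + 2)*(j^2 - 4*j) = (j - 4)*(j - 3)*(j + 2)*(j)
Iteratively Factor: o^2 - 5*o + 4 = (o - 4)*(o - 1)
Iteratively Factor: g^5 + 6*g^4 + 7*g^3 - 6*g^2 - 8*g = (g)*(g^4 + 6*g^3 + 7*g^2 - 6*g - 8) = g*(g + 2)*(g^3 + 4*g^2 - g - 4) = g*(g + 2)*(g + 4)*(g^2 - 1) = g*(g - 1)*(g + 2)*(g + 4)*(g + 1)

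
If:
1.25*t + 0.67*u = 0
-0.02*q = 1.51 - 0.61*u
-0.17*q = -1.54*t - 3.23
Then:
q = 6.02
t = -1.43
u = 2.67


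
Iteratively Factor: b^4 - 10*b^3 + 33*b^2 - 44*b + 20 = (b - 2)*(b^3 - 8*b^2 + 17*b - 10) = (b - 2)^2*(b^2 - 6*b + 5) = (b - 2)^2*(b - 1)*(b - 5)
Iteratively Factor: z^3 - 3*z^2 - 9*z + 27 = (z + 3)*(z^2 - 6*z + 9) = (z - 3)*(z + 3)*(z - 3)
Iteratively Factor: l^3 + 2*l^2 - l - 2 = (l - 1)*(l^2 + 3*l + 2) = (l - 1)*(l + 1)*(l + 2)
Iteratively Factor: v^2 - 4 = (v + 2)*(v - 2)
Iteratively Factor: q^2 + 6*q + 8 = (q + 4)*(q + 2)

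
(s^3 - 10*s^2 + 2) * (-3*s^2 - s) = -3*s^5 + 29*s^4 + 10*s^3 - 6*s^2 - 2*s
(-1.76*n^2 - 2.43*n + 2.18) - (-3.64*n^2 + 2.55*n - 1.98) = 1.88*n^2 - 4.98*n + 4.16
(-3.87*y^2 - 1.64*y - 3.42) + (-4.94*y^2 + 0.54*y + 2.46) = -8.81*y^2 - 1.1*y - 0.96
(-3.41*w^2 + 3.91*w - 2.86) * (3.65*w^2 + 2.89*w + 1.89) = -12.4465*w^4 + 4.4166*w^3 - 5.584*w^2 - 0.8755*w - 5.4054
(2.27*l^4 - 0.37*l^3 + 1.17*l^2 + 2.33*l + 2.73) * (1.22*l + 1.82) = 2.7694*l^5 + 3.68*l^4 + 0.754*l^3 + 4.972*l^2 + 7.5712*l + 4.9686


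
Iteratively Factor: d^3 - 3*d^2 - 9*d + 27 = (d + 3)*(d^2 - 6*d + 9) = (d - 3)*(d + 3)*(d - 3)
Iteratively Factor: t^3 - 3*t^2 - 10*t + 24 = (t + 3)*(t^2 - 6*t + 8) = (t - 4)*(t + 3)*(t - 2)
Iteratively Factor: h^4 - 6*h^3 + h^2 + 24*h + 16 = (h - 4)*(h^3 - 2*h^2 - 7*h - 4) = (h - 4)*(h + 1)*(h^2 - 3*h - 4) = (h - 4)^2*(h + 1)*(h + 1)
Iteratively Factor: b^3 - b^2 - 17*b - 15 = (b + 1)*(b^2 - 2*b - 15) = (b + 1)*(b + 3)*(b - 5)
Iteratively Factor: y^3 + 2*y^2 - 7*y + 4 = (y + 4)*(y^2 - 2*y + 1) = (y - 1)*(y + 4)*(y - 1)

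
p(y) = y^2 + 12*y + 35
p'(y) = 2*y + 12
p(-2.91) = 8.55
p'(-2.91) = 6.18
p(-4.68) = 0.74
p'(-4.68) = 2.64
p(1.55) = 56.00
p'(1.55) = 15.10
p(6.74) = 161.31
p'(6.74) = 25.48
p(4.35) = 106.12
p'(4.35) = 20.70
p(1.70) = 58.29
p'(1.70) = 15.40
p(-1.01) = 23.90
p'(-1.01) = 9.98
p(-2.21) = 13.36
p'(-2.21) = 7.58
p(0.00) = 35.00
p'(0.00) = 12.00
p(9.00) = 224.00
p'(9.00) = 30.00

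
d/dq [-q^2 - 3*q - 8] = -2*q - 3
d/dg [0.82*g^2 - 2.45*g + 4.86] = 1.64*g - 2.45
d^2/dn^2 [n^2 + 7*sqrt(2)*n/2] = 2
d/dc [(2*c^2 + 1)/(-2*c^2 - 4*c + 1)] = 4*(-2*c^2 + 2*c + 1)/(4*c^4 + 16*c^3 + 12*c^2 - 8*c + 1)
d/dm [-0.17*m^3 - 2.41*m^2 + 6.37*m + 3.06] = -0.51*m^2 - 4.82*m + 6.37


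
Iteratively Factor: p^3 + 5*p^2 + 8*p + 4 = (p + 1)*(p^2 + 4*p + 4) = (p + 1)*(p + 2)*(p + 2)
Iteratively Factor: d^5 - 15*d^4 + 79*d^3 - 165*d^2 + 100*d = (d)*(d^4 - 15*d^3 + 79*d^2 - 165*d + 100) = d*(d - 4)*(d^3 - 11*d^2 + 35*d - 25) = d*(d - 4)*(d - 1)*(d^2 - 10*d + 25) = d*(d - 5)*(d - 4)*(d - 1)*(d - 5)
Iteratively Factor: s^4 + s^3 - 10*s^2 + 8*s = (s)*(s^3 + s^2 - 10*s + 8) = s*(s - 1)*(s^2 + 2*s - 8) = s*(s - 1)*(s + 4)*(s - 2)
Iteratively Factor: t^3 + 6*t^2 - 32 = (t - 2)*(t^2 + 8*t + 16) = (t - 2)*(t + 4)*(t + 4)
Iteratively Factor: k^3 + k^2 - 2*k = (k + 2)*(k^2 - k) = (k - 1)*(k + 2)*(k)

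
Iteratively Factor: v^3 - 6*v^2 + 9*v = (v)*(v^2 - 6*v + 9) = v*(v - 3)*(v - 3)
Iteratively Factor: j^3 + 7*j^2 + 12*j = (j)*(j^2 + 7*j + 12) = j*(j + 4)*(j + 3)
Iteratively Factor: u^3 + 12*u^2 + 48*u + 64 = (u + 4)*(u^2 + 8*u + 16) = (u + 4)^2*(u + 4)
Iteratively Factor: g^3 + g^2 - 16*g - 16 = (g + 1)*(g^2 - 16) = (g - 4)*(g + 1)*(g + 4)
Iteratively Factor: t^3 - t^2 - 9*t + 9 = (t + 3)*(t^2 - 4*t + 3) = (t - 1)*(t + 3)*(t - 3)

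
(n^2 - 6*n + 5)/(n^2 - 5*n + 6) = (n^2 - 6*n + 5)/(n^2 - 5*n + 6)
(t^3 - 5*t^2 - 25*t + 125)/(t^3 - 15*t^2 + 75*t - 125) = (t + 5)/(t - 5)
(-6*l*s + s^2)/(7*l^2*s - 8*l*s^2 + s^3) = (-6*l + s)/(7*l^2 - 8*l*s + s^2)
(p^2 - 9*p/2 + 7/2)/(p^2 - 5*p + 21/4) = 2*(p - 1)/(2*p - 3)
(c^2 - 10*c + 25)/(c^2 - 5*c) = (c - 5)/c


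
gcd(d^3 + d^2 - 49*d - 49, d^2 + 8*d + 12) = 1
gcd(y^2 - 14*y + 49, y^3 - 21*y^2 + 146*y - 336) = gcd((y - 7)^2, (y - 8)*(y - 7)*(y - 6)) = y - 7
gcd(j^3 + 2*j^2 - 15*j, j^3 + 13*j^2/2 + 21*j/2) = j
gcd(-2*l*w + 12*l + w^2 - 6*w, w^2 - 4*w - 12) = w - 6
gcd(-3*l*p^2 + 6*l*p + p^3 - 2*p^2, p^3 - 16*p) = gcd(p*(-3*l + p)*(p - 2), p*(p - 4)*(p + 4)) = p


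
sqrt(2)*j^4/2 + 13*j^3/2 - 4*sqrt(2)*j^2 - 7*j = j*(j - sqrt(2))*(j + 7*sqrt(2))*(sqrt(2)*j/2 + 1/2)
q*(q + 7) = q^2 + 7*q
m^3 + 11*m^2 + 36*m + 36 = (m + 2)*(m + 3)*(m + 6)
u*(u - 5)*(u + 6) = u^3 + u^2 - 30*u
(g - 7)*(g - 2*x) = g^2 - 2*g*x - 7*g + 14*x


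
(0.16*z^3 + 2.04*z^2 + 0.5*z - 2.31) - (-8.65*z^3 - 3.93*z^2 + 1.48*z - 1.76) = 8.81*z^3 + 5.97*z^2 - 0.98*z - 0.55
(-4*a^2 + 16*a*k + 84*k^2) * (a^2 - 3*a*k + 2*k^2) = -4*a^4 + 28*a^3*k + 28*a^2*k^2 - 220*a*k^3 + 168*k^4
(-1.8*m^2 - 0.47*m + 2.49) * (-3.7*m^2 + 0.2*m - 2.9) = 6.66*m^4 + 1.379*m^3 - 4.087*m^2 + 1.861*m - 7.221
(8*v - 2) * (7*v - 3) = 56*v^2 - 38*v + 6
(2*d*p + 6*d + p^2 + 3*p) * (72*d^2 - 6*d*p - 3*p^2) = 144*d^3*p + 432*d^3 + 60*d^2*p^2 + 180*d^2*p - 12*d*p^3 - 36*d*p^2 - 3*p^4 - 9*p^3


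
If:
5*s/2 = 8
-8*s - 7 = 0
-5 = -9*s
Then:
No Solution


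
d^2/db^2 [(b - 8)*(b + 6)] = 2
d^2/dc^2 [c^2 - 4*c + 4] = 2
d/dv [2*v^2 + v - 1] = 4*v + 1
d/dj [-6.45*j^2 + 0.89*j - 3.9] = 0.89 - 12.9*j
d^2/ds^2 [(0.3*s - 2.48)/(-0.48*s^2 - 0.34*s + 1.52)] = (-(0.3*s - 2.48)*(0.96*s + 0.34)*(1.92*s + 0.68) + (0.864*s - 2.1768)*(0.48*s^2 + 0.34*s - 1.52))/(0.48*s^2 + 0.34*s - 1.52)^3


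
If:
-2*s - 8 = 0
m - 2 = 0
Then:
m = 2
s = -4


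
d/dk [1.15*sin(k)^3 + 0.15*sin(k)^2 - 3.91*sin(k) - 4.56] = (3.45*sin(k)^2 + 0.3*sin(k) - 3.91)*cos(k)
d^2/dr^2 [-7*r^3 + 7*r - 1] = -42*r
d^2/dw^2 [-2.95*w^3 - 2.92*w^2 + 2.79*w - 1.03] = -17.7*w - 5.84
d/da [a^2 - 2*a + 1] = 2*a - 2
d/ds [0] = 0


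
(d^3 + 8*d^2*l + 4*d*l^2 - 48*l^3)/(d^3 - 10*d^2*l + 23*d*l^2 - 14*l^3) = (d^2 + 10*d*l + 24*l^2)/(d^2 - 8*d*l + 7*l^2)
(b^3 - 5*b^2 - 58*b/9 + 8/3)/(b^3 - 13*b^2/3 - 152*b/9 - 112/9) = (3*b^2 - 19*b + 6)/(3*b^2 - 17*b - 28)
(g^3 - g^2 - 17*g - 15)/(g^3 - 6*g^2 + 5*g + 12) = (g^2 - 2*g - 15)/(g^2 - 7*g + 12)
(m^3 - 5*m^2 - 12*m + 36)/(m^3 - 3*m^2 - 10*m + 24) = (m - 6)/(m - 4)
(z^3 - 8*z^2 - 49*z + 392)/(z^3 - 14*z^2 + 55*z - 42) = (z^2 - z - 56)/(z^2 - 7*z + 6)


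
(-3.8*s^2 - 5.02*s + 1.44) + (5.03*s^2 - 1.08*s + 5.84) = 1.23*s^2 - 6.1*s + 7.28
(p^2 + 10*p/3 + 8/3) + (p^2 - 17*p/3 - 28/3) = 2*p^2 - 7*p/3 - 20/3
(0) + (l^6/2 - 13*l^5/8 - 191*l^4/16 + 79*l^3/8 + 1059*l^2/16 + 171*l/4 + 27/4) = l^6/2 - 13*l^5/8 - 191*l^4/16 + 79*l^3/8 + 1059*l^2/16 + 171*l/4 + 27/4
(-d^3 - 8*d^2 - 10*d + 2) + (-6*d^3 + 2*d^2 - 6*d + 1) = -7*d^3 - 6*d^2 - 16*d + 3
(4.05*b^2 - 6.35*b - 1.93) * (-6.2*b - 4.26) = -25.11*b^3 + 22.117*b^2 + 39.017*b + 8.2218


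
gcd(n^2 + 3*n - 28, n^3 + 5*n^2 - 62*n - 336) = n + 7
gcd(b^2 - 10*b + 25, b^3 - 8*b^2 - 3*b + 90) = b - 5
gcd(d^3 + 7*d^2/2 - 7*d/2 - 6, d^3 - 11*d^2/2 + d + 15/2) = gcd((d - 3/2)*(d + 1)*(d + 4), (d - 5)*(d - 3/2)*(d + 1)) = d^2 - d/2 - 3/2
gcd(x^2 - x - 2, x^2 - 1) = x + 1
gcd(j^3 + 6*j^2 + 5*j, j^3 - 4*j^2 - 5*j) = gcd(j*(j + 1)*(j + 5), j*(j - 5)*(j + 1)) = j^2 + j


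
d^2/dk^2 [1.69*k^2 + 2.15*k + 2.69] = 3.38000000000000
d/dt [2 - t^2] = -2*t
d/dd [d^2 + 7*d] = 2*d + 7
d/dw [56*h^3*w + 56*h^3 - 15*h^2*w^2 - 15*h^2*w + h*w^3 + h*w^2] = h*(56*h^2 - 30*h*w - 15*h + 3*w^2 + 2*w)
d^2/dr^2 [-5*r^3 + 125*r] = -30*r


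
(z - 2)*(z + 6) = z^2 + 4*z - 12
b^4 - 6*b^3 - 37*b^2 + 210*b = b*(b - 7)*(b - 5)*(b + 6)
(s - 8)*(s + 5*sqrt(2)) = s^2 - 8*s + 5*sqrt(2)*s - 40*sqrt(2)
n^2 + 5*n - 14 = (n - 2)*(n + 7)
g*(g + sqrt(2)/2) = g^2 + sqrt(2)*g/2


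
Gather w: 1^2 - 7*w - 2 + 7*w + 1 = 0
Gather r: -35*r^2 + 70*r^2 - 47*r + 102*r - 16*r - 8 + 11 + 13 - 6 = 35*r^2 + 39*r + 10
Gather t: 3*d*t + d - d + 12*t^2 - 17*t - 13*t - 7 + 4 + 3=12*t^2 + t*(3*d - 30)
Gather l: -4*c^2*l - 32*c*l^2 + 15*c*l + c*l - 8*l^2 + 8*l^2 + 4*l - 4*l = -32*c*l^2 + l*(-4*c^2 + 16*c)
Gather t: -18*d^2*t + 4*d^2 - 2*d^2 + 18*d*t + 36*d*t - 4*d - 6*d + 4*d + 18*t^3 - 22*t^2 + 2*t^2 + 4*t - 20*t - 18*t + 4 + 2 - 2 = 2*d^2 - 6*d + 18*t^3 - 20*t^2 + t*(-18*d^2 + 54*d - 34) + 4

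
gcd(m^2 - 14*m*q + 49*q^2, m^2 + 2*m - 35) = 1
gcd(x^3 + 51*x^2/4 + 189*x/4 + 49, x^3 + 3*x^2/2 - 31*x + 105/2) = x + 7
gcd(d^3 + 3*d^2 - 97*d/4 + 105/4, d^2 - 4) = 1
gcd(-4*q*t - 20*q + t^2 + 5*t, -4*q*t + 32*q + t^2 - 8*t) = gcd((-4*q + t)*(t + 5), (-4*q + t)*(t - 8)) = 4*q - t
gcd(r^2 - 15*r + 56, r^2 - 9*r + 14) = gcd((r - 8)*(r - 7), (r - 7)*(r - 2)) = r - 7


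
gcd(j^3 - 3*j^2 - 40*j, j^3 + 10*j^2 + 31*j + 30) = j + 5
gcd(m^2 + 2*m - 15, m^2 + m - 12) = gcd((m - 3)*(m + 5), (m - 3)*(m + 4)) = m - 3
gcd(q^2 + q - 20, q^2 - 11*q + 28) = q - 4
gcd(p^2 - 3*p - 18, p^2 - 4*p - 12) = p - 6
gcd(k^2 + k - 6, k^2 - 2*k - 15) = k + 3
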